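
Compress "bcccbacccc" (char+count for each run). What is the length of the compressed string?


Input: bcccbacccc
Runs:
  'b' x 1 => "b1"
  'c' x 3 => "c3"
  'b' x 1 => "b1"
  'a' x 1 => "a1"
  'c' x 4 => "c4"
Compressed: "b1c3b1a1c4"
Compressed length: 10

10


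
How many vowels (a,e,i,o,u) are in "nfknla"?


Input: nfknla
Checking each character:
  'n' at position 0: consonant
  'f' at position 1: consonant
  'k' at position 2: consonant
  'n' at position 3: consonant
  'l' at position 4: consonant
  'a' at position 5: vowel (running total: 1)
Total vowels: 1

1


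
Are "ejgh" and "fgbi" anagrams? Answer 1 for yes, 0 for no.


Strings: "ejgh", "fgbi"
Sorted first:  eghj
Sorted second: bfgi
Differ at position 0: 'e' vs 'b' => not anagrams

0


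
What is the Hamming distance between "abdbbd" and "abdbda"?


Comparing "abdbbd" and "abdbda" position by position:
  Position 0: 'a' vs 'a' => same
  Position 1: 'b' vs 'b' => same
  Position 2: 'd' vs 'd' => same
  Position 3: 'b' vs 'b' => same
  Position 4: 'b' vs 'd' => differ
  Position 5: 'd' vs 'a' => differ
Total differences (Hamming distance): 2

2


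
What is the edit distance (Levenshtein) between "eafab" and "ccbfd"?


Computing edit distance: "eafab" -> "ccbfd"
DP table:
           c    c    b    f    d
      0    1    2    3    4    5
  e   1    1    2    3    4    5
  a   2    2    2    3    4    5
  f   3    3    3    3    3    4
  a   4    4    4    4    4    4
  b   5    5    5    4    5    5
Edit distance = dp[5][5] = 5

5


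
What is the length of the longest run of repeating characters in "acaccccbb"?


Input: "acaccccbb"
Scanning for longest run:
  Position 1 ('c'): new char, reset run to 1
  Position 2 ('a'): new char, reset run to 1
  Position 3 ('c'): new char, reset run to 1
  Position 4 ('c'): continues run of 'c', length=2
  Position 5 ('c'): continues run of 'c', length=3
  Position 6 ('c'): continues run of 'c', length=4
  Position 7 ('b'): new char, reset run to 1
  Position 8 ('b'): continues run of 'b', length=2
Longest run: 'c' with length 4

4


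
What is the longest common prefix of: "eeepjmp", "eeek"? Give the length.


Words: eeepjmp, eeek
  Position 0: all 'e' => match
  Position 1: all 'e' => match
  Position 2: all 'e' => match
  Position 3: ('p', 'k') => mismatch, stop
LCP = "eee" (length 3)

3


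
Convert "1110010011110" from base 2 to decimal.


Input: "1110010011110" in base 2
Positional expansion:
  Digit '1' (value 1) x 2^12 = 4096
  Digit '1' (value 1) x 2^11 = 2048
  Digit '1' (value 1) x 2^10 = 1024
  Digit '0' (value 0) x 2^9 = 0
  Digit '0' (value 0) x 2^8 = 0
  Digit '1' (value 1) x 2^7 = 128
  Digit '0' (value 0) x 2^6 = 0
  Digit '0' (value 0) x 2^5 = 0
  Digit '1' (value 1) x 2^4 = 16
  Digit '1' (value 1) x 2^3 = 8
  Digit '1' (value 1) x 2^2 = 4
  Digit '1' (value 1) x 2^1 = 2
  Digit '0' (value 0) x 2^0 = 0
Sum = 7326

7326


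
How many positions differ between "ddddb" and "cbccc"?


Comparing "ddddb" and "cbccc" position by position:
  Position 0: 'd' vs 'c' => DIFFER
  Position 1: 'd' vs 'b' => DIFFER
  Position 2: 'd' vs 'c' => DIFFER
  Position 3: 'd' vs 'c' => DIFFER
  Position 4: 'b' vs 'c' => DIFFER
Positions that differ: 5

5


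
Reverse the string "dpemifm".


Input: dpemifm
Reading characters right to left:
  Position 6: 'm'
  Position 5: 'f'
  Position 4: 'i'
  Position 3: 'm'
  Position 2: 'e'
  Position 1: 'p'
  Position 0: 'd'
Reversed: mfimepd

mfimepd


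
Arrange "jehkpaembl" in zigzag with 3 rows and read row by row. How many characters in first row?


Zigzag "jehkpaembl" into 3 rows:
Placing characters:
  'j' => row 0
  'e' => row 1
  'h' => row 2
  'k' => row 1
  'p' => row 0
  'a' => row 1
  'e' => row 2
  'm' => row 1
  'b' => row 0
  'l' => row 1
Rows:
  Row 0: "jpb"
  Row 1: "ekaml"
  Row 2: "he"
First row length: 3

3


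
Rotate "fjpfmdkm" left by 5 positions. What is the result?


Input: "fjpfmdkm", rotate left by 5
First 5 characters: "fjpfm"
Remaining characters: "dkm"
Concatenate remaining + first: "dkm" + "fjpfm" = "dkmfjpfm"

dkmfjpfm


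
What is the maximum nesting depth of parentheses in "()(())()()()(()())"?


Input: "()(())()()()(()())"
Tracking depth:
  Position 0 '(': depth becomes 1
  Position 1 ')': depth becomes 0
  Position 2 '(': depth becomes 1
  Position 3 '(': depth becomes 2
  Position 4 ')': depth becomes 1
  Position 5 ')': depth becomes 0
  Position 6 '(': depth becomes 1
  Position 7 ')': depth becomes 0
  Position 8 '(': depth becomes 1
  Position 9 ')': depth becomes 0
  Position 10 '(': depth becomes 1
  Position 11 ')': depth becomes 0
  Position 12 '(': depth becomes 1
  Position 13 '(': depth becomes 2
  Position 14 ')': depth becomes 1
  Position 15 '(': depth becomes 2
  Position 16 ')': depth becomes 1
  Position 17 ')': depth becomes 0
Maximum depth reached: 2

2


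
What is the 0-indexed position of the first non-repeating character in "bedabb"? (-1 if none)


Input: bedabb
Character frequencies:
  'a': 1
  'b': 3
  'd': 1
  'e': 1
Scanning left to right for freq == 1:
  Position 0 ('b'): freq=3, skip
  Position 1 ('e'): unique! => answer = 1

1


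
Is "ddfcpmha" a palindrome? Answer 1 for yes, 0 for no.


Input: ddfcpmha
Reversed: ahmpcfdd
  Compare pos 0 ('d') with pos 7 ('a'): MISMATCH
  Compare pos 1 ('d') with pos 6 ('h'): MISMATCH
  Compare pos 2 ('f') with pos 5 ('m'): MISMATCH
  Compare pos 3 ('c') with pos 4 ('p'): MISMATCH
Result: not a palindrome

0


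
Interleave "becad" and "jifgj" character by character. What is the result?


Interleaving "becad" and "jifgj":
  Position 0: 'b' from first, 'j' from second => "bj"
  Position 1: 'e' from first, 'i' from second => "ei"
  Position 2: 'c' from first, 'f' from second => "cf"
  Position 3: 'a' from first, 'g' from second => "ag"
  Position 4: 'd' from first, 'j' from second => "dj"
Result: bjeicfagdj

bjeicfagdj


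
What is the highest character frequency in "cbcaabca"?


Input: cbcaabca
Character counts:
  'a': 3
  'b': 2
  'c': 3
Maximum frequency: 3

3


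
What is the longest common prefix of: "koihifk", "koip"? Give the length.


Words: koihifk, koip
  Position 0: all 'k' => match
  Position 1: all 'o' => match
  Position 2: all 'i' => match
  Position 3: ('h', 'p') => mismatch, stop
LCP = "koi" (length 3)

3


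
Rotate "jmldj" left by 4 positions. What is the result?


Input: "jmldj", rotate left by 4
First 4 characters: "jmld"
Remaining characters: "j"
Concatenate remaining + first: "j" + "jmld" = "jjmld"

jjmld


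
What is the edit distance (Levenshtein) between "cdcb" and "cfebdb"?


Computing edit distance: "cdcb" -> "cfebdb"
DP table:
           c    f    e    b    d    b
      0    1    2    3    4    5    6
  c   1    0    1    2    3    4    5
  d   2    1    1    2    3    3    4
  c   3    2    2    2    3    4    4
  b   4    3    3    3    2    3    4
Edit distance = dp[4][6] = 4

4


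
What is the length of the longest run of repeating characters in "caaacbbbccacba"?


Input: "caaacbbbccacba"
Scanning for longest run:
  Position 1 ('a'): new char, reset run to 1
  Position 2 ('a'): continues run of 'a', length=2
  Position 3 ('a'): continues run of 'a', length=3
  Position 4 ('c'): new char, reset run to 1
  Position 5 ('b'): new char, reset run to 1
  Position 6 ('b'): continues run of 'b', length=2
  Position 7 ('b'): continues run of 'b', length=3
  Position 8 ('c'): new char, reset run to 1
  Position 9 ('c'): continues run of 'c', length=2
  Position 10 ('a'): new char, reset run to 1
  Position 11 ('c'): new char, reset run to 1
  Position 12 ('b'): new char, reset run to 1
  Position 13 ('a'): new char, reset run to 1
Longest run: 'a' with length 3

3


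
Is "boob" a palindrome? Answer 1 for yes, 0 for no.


Input: boob
Reversed: boob
  Compare pos 0 ('b') with pos 3 ('b'): match
  Compare pos 1 ('o') with pos 2 ('o'): match
Result: palindrome

1


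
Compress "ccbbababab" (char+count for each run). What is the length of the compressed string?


Input: ccbbababab
Runs:
  'c' x 2 => "c2"
  'b' x 2 => "b2"
  'a' x 1 => "a1"
  'b' x 1 => "b1"
  'a' x 1 => "a1"
  'b' x 1 => "b1"
  'a' x 1 => "a1"
  'b' x 1 => "b1"
Compressed: "c2b2a1b1a1b1a1b1"
Compressed length: 16

16


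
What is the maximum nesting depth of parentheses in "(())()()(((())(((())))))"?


Input: "(())()()(((())(((())))))"
Tracking depth:
  Position 0 '(': depth becomes 1
  Position 1 '(': depth becomes 2
  Position 2 ')': depth becomes 1
  Position 3 ')': depth becomes 0
  Position 4 '(': depth becomes 1
  Position 5 ')': depth becomes 0
  Position 6 '(': depth becomes 1
  Position 7 ')': depth becomes 0
  Position 8 '(': depth becomes 1
  Position 9 '(': depth becomes 2
  Position 10 '(': depth becomes 3
  Position 11 '(': depth becomes 4
  Position 12 ')': depth becomes 3
  Position 13 ')': depth becomes 2
  Position 14 '(': depth becomes 3
  Position 15 '(': depth becomes 4
  Position 16 '(': depth becomes 5
  Position 17 '(': depth becomes 6
  Position 18 ')': depth becomes 5
  Position 19 ')': depth becomes 4
  Position 20 ')': depth becomes 3
  Position 21 ')': depth becomes 2
  Position 22 ')': depth becomes 1
  Position 23 ')': depth becomes 0
Maximum depth reached: 6

6


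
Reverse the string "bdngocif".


Input: bdngocif
Reading characters right to left:
  Position 7: 'f'
  Position 6: 'i'
  Position 5: 'c'
  Position 4: 'o'
  Position 3: 'g'
  Position 2: 'n'
  Position 1: 'd'
  Position 0: 'b'
Reversed: ficogndb

ficogndb


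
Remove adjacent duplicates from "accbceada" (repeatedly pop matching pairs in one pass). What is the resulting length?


Input: accbceada
Stack-based adjacent duplicate removal:
  Read 'a': push. Stack: a
  Read 'c': push. Stack: ac
  Read 'c': matches stack top 'c' => pop. Stack: a
  Read 'b': push. Stack: ab
  Read 'c': push. Stack: abc
  Read 'e': push. Stack: abce
  Read 'a': push. Stack: abcea
  Read 'd': push. Stack: abcead
  Read 'a': push. Stack: abceada
Final stack: "abceada" (length 7)

7


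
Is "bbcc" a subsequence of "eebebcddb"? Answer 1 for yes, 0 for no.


Check if "bbcc" is a subsequence of "eebebcddb"
Greedy scan:
  Position 0 ('e'): no match needed
  Position 1 ('e'): no match needed
  Position 2 ('b'): matches sub[0] = 'b'
  Position 3 ('e'): no match needed
  Position 4 ('b'): matches sub[1] = 'b'
  Position 5 ('c'): matches sub[2] = 'c'
  Position 6 ('d'): no match needed
  Position 7 ('d'): no match needed
  Position 8 ('b'): no match needed
Only matched 3/4 characters => not a subsequence

0


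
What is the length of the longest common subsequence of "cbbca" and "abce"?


LCS of "cbbca" and "abce"
DP table:
           a    b    c    e
      0    0    0    0    0
  c   0    0    0    1    1
  b   0    0    1    1    1
  b   0    0    1    1    1
  c   0    0    1    2    2
  a   0    1    1    2    2
LCS length = dp[5][4] = 2

2


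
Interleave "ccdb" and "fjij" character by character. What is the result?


Interleaving "ccdb" and "fjij":
  Position 0: 'c' from first, 'f' from second => "cf"
  Position 1: 'c' from first, 'j' from second => "cj"
  Position 2: 'd' from first, 'i' from second => "di"
  Position 3: 'b' from first, 'j' from second => "bj"
Result: cfcjdibj

cfcjdibj


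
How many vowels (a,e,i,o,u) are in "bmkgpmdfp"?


Input: bmkgpmdfp
Checking each character:
  'b' at position 0: consonant
  'm' at position 1: consonant
  'k' at position 2: consonant
  'g' at position 3: consonant
  'p' at position 4: consonant
  'm' at position 5: consonant
  'd' at position 6: consonant
  'f' at position 7: consonant
  'p' at position 8: consonant
Total vowels: 0

0


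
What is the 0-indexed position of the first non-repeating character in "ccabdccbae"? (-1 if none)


Input: ccabdccbae
Character frequencies:
  'a': 2
  'b': 2
  'c': 4
  'd': 1
  'e': 1
Scanning left to right for freq == 1:
  Position 0 ('c'): freq=4, skip
  Position 1 ('c'): freq=4, skip
  Position 2 ('a'): freq=2, skip
  Position 3 ('b'): freq=2, skip
  Position 4 ('d'): unique! => answer = 4

4


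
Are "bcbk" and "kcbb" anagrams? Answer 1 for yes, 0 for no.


Strings: "bcbk", "kcbb"
Sorted first:  bbck
Sorted second: bbck
Sorted forms match => anagrams

1


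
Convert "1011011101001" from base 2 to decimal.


Input: "1011011101001" in base 2
Positional expansion:
  Digit '1' (value 1) x 2^12 = 4096
  Digit '0' (value 0) x 2^11 = 0
  Digit '1' (value 1) x 2^10 = 1024
  Digit '1' (value 1) x 2^9 = 512
  Digit '0' (value 0) x 2^8 = 0
  Digit '1' (value 1) x 2^7 = 128
  Digit '1' (value 1) x 2^6 = 64
  Digit '1' (value 1) x 2^5 = 32
  Digit '0' (value 0) x 2^4 = 0
  Digit '1' (value 1) x 2^3 = 8
  Digit '0' (value 0) x 2^2 = 0
  Digit '0' (value 0) x 2^1 = 0
  Digit '1' (value 1) x 2^0 = 1
Sum = 5865

5865


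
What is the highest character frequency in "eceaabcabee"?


Input: eceaabcabee
Character counts:
  'a': 3
  'b': 2
  'c': 2
  'e': 4
Maximum frequency: 4

4


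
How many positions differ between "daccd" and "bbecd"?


Comparing "daccd" and "bbecd" position by position:
  Position 0: 'd' vs 'b' => DIFFER
  Position 1: 'a' vs 'b' => DIFFER
  Position 2: 'c' vs 'e' => DIFFER
  Position 3: 'c' vs 'c' => same
  Position 4: 'd' vs 'd' => same
Positions that differ: 3

3


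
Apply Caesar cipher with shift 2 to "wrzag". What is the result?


Caesar cipher: shift "wrzag" by 2
  'w' (pos 22) + 2 = pos 24 = 'y'
  'r' (pos 17) + 2 = pos 19 = 't'
  'z' (pos 25) + 2 = pos 1 = 'b'
  'a' (pos 0) + 2 = pos 2 = 'c'
  'g' (pos 6) + 2 = pos 8 = 'i'
Result: ytbci

ytbci


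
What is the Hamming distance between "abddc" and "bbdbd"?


Comparing "abddc" and "bbdbd" position by position:
  Position 0: 'a' vs 'b' => differ
  Position 1: 'b' vs 'b' => same
  Position 2: 'd' vs 'd' => same
  Position 3: 'd' vs 'b' => differ
  Position 4: 'c' vs 'd' => differ
Total differences (Hamming distance): 3

3


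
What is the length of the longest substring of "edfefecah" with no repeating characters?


Input: "edfefecah"
Sliding window (track last position of each char):
  Position 0 ('e'): window [0,0] length 1 -- new best
  Position 1 ('d'): window [0,1] length 2 -- new best
  Position 2 ('f'): window [0,2] length 3 -- new best
  Position 3 ('e'): repeat (last at 0), move window start to 1
  Position 3 ('e'): window [1,3] length 3
  Position 4 ('f'): repeat (last at 2), move window start to 3
  Position 4 ('f'): window [3,4] length 2
  Position 5 ('e'): repeat (last at 3), move window start to 4
  Position 5 ('e'): window [4,5] length 2
  Position 6 ('c'): window [4,6] length 3
  Position 7 ('a'): window [4,7] length 4 -- new best
  Position 8 ('h'): window [4,8] length 5 -- new best
Longest substring with no repeats: "fecah" with length 5

5


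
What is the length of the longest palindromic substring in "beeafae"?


Input: "beeafae"
Checking substrings for palindromes:
  [2:7] "eafae" (len 5) => palindrome
  [3:6] "afa" (len 3) => palindrome
  [1:3] "ee" (len 2) => palindrome
Longest palindromic substring: "eafae" with length 5

5


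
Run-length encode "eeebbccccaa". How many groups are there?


Input: eeebbccccaa
Scanning for consecutive runs:
  Group 1: 'e' x 3 (positions 0-2)
  Group 2: 'b' x 2 (positions 3-4)
  Group 3: 'c' x 4 (positions 5-8)
  Group 4: 'a' x 2 (positions 9-10)
Total groups: 4

4


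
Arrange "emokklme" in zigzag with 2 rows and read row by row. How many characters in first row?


Zigzag "emokklme" into 2 rows:
Placing characters:
  'e' => row 0
  'm' => row 1
  'o' => row 0
  'k' => row 1
  'k' => row 0
  'l' => row 1
  'm' => row 0
  'e' => row 1
Rows:
  Row 0: "eokm"
  Row 1: "mkle"
First row length: 4

4


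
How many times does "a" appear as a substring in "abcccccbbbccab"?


Searching for "a" in "abcccccbbbccab"
Scanning each position:
  Position 0: "a" => MATCH
  Position 1: "b" => no
  Position 2: "c" => no
  Position 3: "c" => no
  Position 4: "c" => no
  Position 5: "c" => no
  Position 6: "c" => no
  Position 7: "b" => no
  Position 8: "b" => no
  Position 9: "b" => no
  Position 10: "c" => no
  Position 11: "c" => no
  Position 12: "a" => MATCH
  Position 13: "b" => no
Total occurrences: 2

2


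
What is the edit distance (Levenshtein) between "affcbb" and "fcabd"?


Computing edit distance: "affcbb" -> "fcabd"
DP table:
           f    c    a    b    d
      0    1    2    3    4    5
  a   1    1    2    2    3    4
  f   2    1    2    3    3    4
  f   3    2    2    3    4    4
  c   4    3    2    3    4    5
  b   5    4    3    3    3    4
  b   6    5    4    4    3    4
Edit distance = dp[6][5] = 4

4


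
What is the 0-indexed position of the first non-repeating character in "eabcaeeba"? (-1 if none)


Input: eabcaeeba
Character frequencies:
  'a': 3
  'b': 2
  'c': 1
  'e': 3
Scanning left to right for freq == 1:
  Position 0 ('e'): freq=3, skip
  Position 1 ('a'): freq=3, skip
  Position 2 ('b'): freq=2, skip
  Position 3 ('c'): unique! => answer = 3

3


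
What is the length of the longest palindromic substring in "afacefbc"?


Input: "afacefbc"
Checking substrings for palindromes:
  [0:3] "afa" (len 3) => palindrome
Longest palindromic substring: "afa" with length 3

3


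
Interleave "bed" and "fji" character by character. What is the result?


Interleaving "bed" and "fji":
  Position 0: 'b' from first, 'f' from second => "bf"
  Position 1: 'e' from first, 'j' from second => "ej"
  Position 2: 'd' from first, 'i' from second => "di"
Result: bfejdi

bfejdi


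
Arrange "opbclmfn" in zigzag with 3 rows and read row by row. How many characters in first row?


Zigzag "opbclmfn" into 3 rows:
Placing characters:
  'o' => row 0
  'p' => row 1
  'b' => row 2
  'c' => row 1
  'l' => row 0
  'm' => row 1
  'f' => row 2
  'n' => row 1
Rows:
  Row 0: "ol"
  Row 1: "pcmn"
  Row 2: "bf"
First row length: 2

2


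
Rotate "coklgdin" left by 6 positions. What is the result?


Input: "coklgdin", rotate left by 6
First 6 characters: "coklgd"
Remaining characters: "in"
Concatenate remaining + first: "in" + "coklgd" = "incoklgd"

incoklgd


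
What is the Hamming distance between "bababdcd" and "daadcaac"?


Comparing "bababdcd" and "daadcaac" position by position:
  Position 0: 'b' vs 'd' => differ
  Position 1: 'a' vs 'a' => same
  Position 2: 'b' vs 'a' => differ
  Position 3: 'a' vs 'd' => differ
  Position 4: 'b' vs 'c' => differ
  Position 5: 'd' vs 'a' => differ
  Position 6: 'c' vs 'a' => differ
  Position 7: 'd' vs 'c' => differ
Total differences (Hamming distance): 7

7


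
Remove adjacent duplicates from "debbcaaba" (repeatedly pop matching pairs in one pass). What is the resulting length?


Input: debbcaaba
Stack-based adjacent duplicate removal:
  Read 'd': push. Stack: d
  Read 'e': push. Stack: de
  Read 'b': push. Stack: deb
  Read 'b': matches stack top 'b' => pop. Stack: de
  Read 'c': push. Stack: dec
  Read 'a': push. Stack: deca
  Read 'a': matches stack top 'a' => pop. Stack: dec
  Read 'b': push. Stack: decb
  Read 'a': push. Stack: decba
Final stack: "decba" (length 5)

5


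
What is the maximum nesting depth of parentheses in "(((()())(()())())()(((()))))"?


Input: "(((()())(()())())()(((()))))"
Tracking depth:
  Position 0 '(': depth becomes 1
  Position 1 '(': depth becomes 2
  Position 2 '(': depth becomes 3
  Position 3 '(': depth becomes 4
  Position 4 ')': depth becomes 3
  Position 5 '(': depth becomes 4
  Position 6 ')': depth becomes 3
  Position 7 ')': depth becomes 2
  Position 8 '(': depth becomes 3
  Position 9 '(': depth becomes 4
  Position 10 ')': depth becomes 3
  Position 11 '(': depth becomes 4
  Position 12 ')': depth becomes 3
  Position 13 ')': depth becomes 2
  Position 14 '(': depth becomes 3
  Position 15 ')': depth becomes 2
  Position 16 ')': depth becomes 1
  Position 17 '(': depth becomes 2
  Position 18 ')': depth becomes 1
  Position 19 '(': depth becomes 2
  Position 20 '(': depth becomes 3
  Position 21 '(': depth becomes 4
  Position 22 '(': depth becomes 5
  Position 23 ')': depth becomes 4
  Position 24 ')': depth becomes 3
  Position 25 ')': depth becomes 2
  Position 26 ')': depth becomes 1
  Position 27 ')': depth becomes 0
Maximum depth reached: 5

5


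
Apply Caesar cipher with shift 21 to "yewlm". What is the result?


Caesar cipher: shift "yewlm" by 21
  'y' (pos 24) + 21 = pos 19 = 't'
  'e' (pos 4) + 21 = pos 25 = 'z'
  'w' (pos 22) + 21 = pos 17 = 'r'
  'l' (pos 11) + 21 = pos 6 = 'g'
  'm' (pos 12) + 21 = pos 7 = 'h'
Result: tzrgh

tzrgh


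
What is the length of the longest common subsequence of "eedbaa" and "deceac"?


LCS of "eedbaa" and "deceac"
DP table:
           d    e    c    e    a    c
      0    0    0    0    0    0    0
  e   0    0    1    1    1    1    1
  e   0    0    1    1    2    2    2
  d   0    1    1    1    2    2    2
  b   0    1    1    1    2    2    2
  a   0    1    1    1    2    3    3
  a   0    1    1    1    2    3    3
LCS length = dp[6][6] = 3

3


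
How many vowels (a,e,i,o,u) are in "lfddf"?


Input: lfddf
Checking each character:
  'l' at position 0: consonant
  'f' at position 1: consonant
  'd' at position 2: consonant
  'd' at position 3: consonant
  'f' at position 4: consonant
Total vowels: 0

0


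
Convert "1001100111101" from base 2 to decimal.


Input: "1001100111101" in base 2
Positional expansion:
  Digit '1' (value 1) x 2^12 = 4096
  Digit '0' (value 0) x 2^11 = 0
  Digit '0' (value 0) x 2^10 = 0
  Digit '1' (value 1) x 2^9 = 512
  Digit '1' (value 1) x 2^8 = 256
  Digit '0' (value 0) x 2^7 = 0
  Digit '0' (value 0) x 2^6 = 0
  Digit '1' (value 1) x 2^5 = 32
  Digit '1' (value 1) x 2^4 = 16
  Digit '1' (value 1) x 2^3 = 8
  Digit '1' (value 1) x 2^2 = 4
  Digit '0' (value 0) x 2^1 = 0
  Digit '1' (value 1) x 2^0 = 1
Sum = 4925

4925


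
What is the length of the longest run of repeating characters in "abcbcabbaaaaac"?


Input: "abcbcabbaaaaac"
Scanning for longest run:
  Position 1 ('b'): new char, reset run to 1
  Position 2 ('c'): new char, reset run to 1
  Position 3 ('b'): new char, reset run to 1
  Position 4 ('c'): new char, reset run to 1
  Position 5 ('a'): new char, reset run to 1
  Position 6 ('b'): new char, reset run to 1
  Position 7 ('b'): continues run of 'b', length=2
  Position 8 ('a'): new char, reset run to 1
  Position 9 ('a'): continues run of 'a', length=2
  Position 10 ('a'): continues run of 'a', length=3
  Position 11 ('a'): continues run of 'a', length=4
  Position 12 ('a'): continues run of 'a', length=5
  Position 13 ('c'): new char, reset run to 1
Longest run: 'a' with length 5

5


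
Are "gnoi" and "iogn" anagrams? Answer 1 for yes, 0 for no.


Strings: "gnoi", "iogn"
Sorted first:  gino
Sorted second: gino
Sorted forms match => anagrams

1


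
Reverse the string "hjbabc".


Input: hjbabc
Reading characters right to left:
  Position 5: 'c'
  Position 4: 'b'
  Position 3: 'a'
  Position 2: 'b'
  Position 1: 'j'
  Position 0: 'h'
Reversed: cbabjh

cbabjh


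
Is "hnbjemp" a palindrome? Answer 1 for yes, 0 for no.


Input: hnbjemp
Reversed: pmejbnh
  Compare pos 0 ('h') with pos 6 ('p'): MISMATCH
  Compare pos 1 ('n') with pos 5 ('m'): MISMATCH
  Compare pos 2 ('b') with pos 4 ('e'): MISMATCH
Result: not a palindrome

0


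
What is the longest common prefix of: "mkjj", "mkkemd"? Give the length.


Words: mkjj, mkkemd
  Position 0: all 'm' => match
  Position 1: all 'k' => match
  Position 2: ('j', 'k') => mismatch, stop
LCP = "mk" (length 2)

2


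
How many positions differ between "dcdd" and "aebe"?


Comparing "dcdd" and "aebe" position by position:
  Position 0: 'd' vs 'a' => DIFFER
  Position 1: 'c' vs 'e' => DIFFER
  Position 2: 'd' vs 'b' => DIFFER
  Position 3: 'd' vs 'e' => DIFFER
Positions that differ: 4

4


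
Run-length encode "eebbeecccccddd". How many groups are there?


Input: eebbeecccccddd
Scanning for consecutive runs:
  Group 1: 'e' x 2 (positions 0-1)
  Group 2: 'b' x 2 (positions 2-3)
  Group 3: 'e' x 2 (positions 4-5)
  Group 4: 'c' x 5 (positions 6-10)
  Group 5: 'd' x 3 (positions 11-13)
Total groups: 5

5


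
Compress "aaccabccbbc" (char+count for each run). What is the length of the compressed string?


Input: aaccabccbbc
Runs:
  'a' x 2 => "a2"
  'c' x 2 => "c2"
  'a' x 1 => "a1"
  'b' x 1 => "b1"
  'c' x 2 => "c2"
  'b' x 2 => "b2"
  'c' x 1 => "c1"
Compressed: "a2c2a1b1c2b2c1"
Compressed length: 14

14


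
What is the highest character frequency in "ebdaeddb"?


Input: ebdaeddb
Character counts:
  'a': 1
  'b': 2
  'd': 3
  'e': 2
Maximum frequency: 3

3


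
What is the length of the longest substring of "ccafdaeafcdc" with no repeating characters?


Input: "ccafdaeafcdc"
Sliding window (track last position of each char):
  Position 0 ('c'): window [0,0] length 1 -- new best
  Position 1 ('c'): repeat (last at 0), move window start to 1
  Position 1 ('c'): window [1,1] length 1
  Position 2 ('a'): window [1,2] length 2 -- new best
  Position 3 ('f'): window [1,3] length 3 -- new best
  Position 4 ('d'): window [1,4] length 4 -- new best
  Position 5 ('a'): repeat (last at 2), move window start to 3
  Position 5 ('a'): window [3,5] length 3
  Position 6 ('e'): window [3,6] length 4
  Position 7 ('a'): repeat (last at 5), move window start to 6
  Position 7 ('a'): window [6,7] length 2
  Position 8 ('f'): window [6,8] length 3
  Position 9 ('c'): window [6,9] length 4
  Position 10 ('d'): window [6,10] length 5 -- new best
  Position 11 ('c'): repeat (last at 9), move window start to 10
  Position 11 ('c'): window [10,11] length 2
Longest substring with no repeats: "eafcd" with length 5

5


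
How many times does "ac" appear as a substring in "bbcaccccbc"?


Searching for "ac" in "bbcaccccbc"
Scanning each position:
  Position 0: "bb" => no
  Position 1: "bc" => no
  Position 2: "ca" => no
  Position 3: "ac" => MATCH
  Position 4: "cc" => no
  Position 5: "cc" => no
  Position 6: "cc" => no
  Position 7: "cb" => no
  Position 8: "bc" => no
Total occurrences: 1

1


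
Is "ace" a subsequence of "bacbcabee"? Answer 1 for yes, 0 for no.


Check if "ace" is a subsequence of "bacbcabee"
Greedy scan:
  Position 0 ('b'): no match needed
  Position 1 ('a'): matches sub[0] = 'a'
  Position 2 ('c'): matches sub[1] = 'c'
  Position 3 ('b'): no match needed
  Position 4 ('c'): no match needed
  Position 5 ('a'): no match needed
  Position 6 ('b'): no match needed
  Position 7 ('e'): matches sub[2] = 'e'
  Position 8 ('e'): no match needed
All 3 characters matched => is a subsequence

1


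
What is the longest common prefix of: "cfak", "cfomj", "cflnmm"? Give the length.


Words: cfak, cfomj, cflnmm
  Position 0: all 'c' => match
  Position 1: all 'f' => match
  Position 2: ('a', 'o', 'l') => mismatch, stop
LCP = "cf" (length 2)

2


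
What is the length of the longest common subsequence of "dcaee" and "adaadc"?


LCS of "dcaee" and "adaadc"
DP table:
           a    d    a    a    d    c
      0    0    0    0    0    0    0
  d   0    0    1    1    1    1    1
  c   0    0    1    1    1    1    2
  a   0    1    1    2    2    2    2
  e   0    1    1    2    2    2    2
  e   0    1    1    2    2    2    2
LCS length = dp[5][6] = 2

2


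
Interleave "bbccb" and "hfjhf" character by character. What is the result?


Interleaving "bbccb" and "hfjhf":
  Position 0: 'b' from first, 'h' from second => "bh"
  Position 1: 'b' from first, 'f' from second => "bf"
  Position 2: 'c' from first, 'j' from second => "cj"
  Position 3: 'c' from first, 'h' from second => "ch"
  Position 4: 'b' from first, 'f' from second => "bf"
Result: bhbfcjchbf

bhbfcjchbf


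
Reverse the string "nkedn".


Input: nkedn
Reading characters right to left:
  Position 4: 'n'
  Position 3: 'd'
  Position 2: 'e'
  Position 1: 'k'
  Position 0: 'n'
Reversed: ndekn

ndekn


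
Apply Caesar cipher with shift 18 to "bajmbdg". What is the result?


Caesar cipher: shift "bajmbdg" by 18
  'b' (pos 1) + 18 = pos 19 = 't'
  'a' (pos 0) + 18 = pos 18 = 's'
  'j' (pos 9) + 18 = pos 1 = 'b'
  'm' (pos 12) + 18 = pos 4 = 'e'
  'b' (pos 1) + 18 = pos 19 = 't'
  'd' (pos 3) + 18 = pos 21 = 'v'
  'g' (pos 6) + 18 = pos 24 = 'y'
Result: tsbetvy

tsbetvy


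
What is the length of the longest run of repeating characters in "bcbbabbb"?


Input: "bcbbabbb"
Scanning for longest run:
  Position 1 ('c'): new char, reset run to 1
  Position 2 ('b'): new char, reset run to 1
  Position 3 ('b'): continues run of 'b', length=2
  Position 4 ('a'): new char, reset run to 1
  Position 5 ('b'): new char, reset run to 1
  Position 6 ('b'): continues run of 'b', length=2
  Position 7 ('b'): continues run of 'b', length=3
Longest run: 'b' with length 3

3


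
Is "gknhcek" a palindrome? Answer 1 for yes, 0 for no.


Input: gknhcek
Reversed: kechnkg
  Compare pos 0 ('g') with pos 6 ('k'): MISMATCH
  Compare pos 1 ('k') with pos 5 ('e'): MISMATCH
  Compare pos 2 ('n') with pos 4 ('c'): MISMATCH
Result: not a palindrome

0


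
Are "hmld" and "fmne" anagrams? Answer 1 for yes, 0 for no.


Strings: "hmld", "fmne"
Sorted first:  dhlm
Sorted second: efmn
Differ at position 0: 'd' vs 'e' => not anagrams

0


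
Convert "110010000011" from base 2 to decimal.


Input: "110010000011" in base 2
Positional expansion:
  Digit '1' (value 1) x 2^11 = 2048
  Digit '1' (value 1) x 2^10 = 1024
  Digit '0' (value 0) x 2^9 = 0
  Digit '0' (value 0) x 2^8 = 0
  Digit '1' (value 1) x 2^7 = 128
  Digit '0' (value 0) x 2^6 = 0
  Digit '0' (value 0) x 2^5 = 0
  Digit '0' (value 0) x 2^4 = 0
  Digit '0' (value 0) x 2^3 = 0
  Digit '0' (value 0) x 2^2 = 0
  Digit '1' (value 1) x 2^1 = 2
  Digit '1' (value 1) x 2^0 = 1
Sum = 3203

3203


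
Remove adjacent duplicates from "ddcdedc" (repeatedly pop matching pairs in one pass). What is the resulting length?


Input: ddcdedc
Stack-based adjacent duplicate removal:
  Read 'd': push. Stack: d
  Read 'd': matches stack top 'd' => pop. Stack: (empty)
  Read 'c': push. Stack: c
  Read 'd': push. Stack: cd
  Read 'e': push. Stack: cde
  Read 'd': push. Stack: cded
  Read 'c': push. Stack: cdedc
Final stack: "cdedc" (length 5)

5


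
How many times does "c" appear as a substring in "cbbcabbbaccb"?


Searching for "c" in "cbbcabbbaccb"
Scanning each position:
  Position 0: "c" => MATCH
  Position 1: "b" => no
  Position 2: "b" => no
  Position 3: "c" => MATCH
  Position 4: "a" => no
  Position 5: "b" => no
  Position 6: "b" => no
  Position 7: "b" => no
  Position 8: "a" => no
  Position 9: "c" => MATCH
  Position 10: "c" => MATCH
  Position 11: "b" => no
Total occurrences: 4

4


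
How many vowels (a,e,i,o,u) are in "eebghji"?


Input: eebghji
Checking each character:
  'e' at position 0: vowel (running total: 1)
  'e' at position 1: vowel (running total: 2)
  'b' at position 2: consonant
  'g' at position 3: consonant
  'h' at position 4: consonant
  'j' at position 5: consonant
  'i' at position 6: vowel (running total: 3)
Total vowels: 3

3


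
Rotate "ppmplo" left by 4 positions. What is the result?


Input: "ppmplo", rotate left by 4
First 4 characters: "ppmp"
Remaining characters: "lo"
Concatenate remaining + first: "lo" + "ppmp" = "loppmp"

loppmp


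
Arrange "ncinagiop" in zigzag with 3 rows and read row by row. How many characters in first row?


Zigzag "ncinagiop" into 3 rows:
Placing characters:
  'n' => row 0
  'c' => row 1
  'i' => row 2
  'n' => row 1
  'a' => row 0
  'g' => row 1
  'i' => row 2
  'o' => row 1
  'p' => row 0
Rows:
  Row 0: "nap"
  Row 1: "cngo"
  Row 2: "ii"
First row length: 3

3


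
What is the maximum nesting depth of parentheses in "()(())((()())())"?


Input: "()(())((()())())"
Tracking depth:
  Position 0 '(': depth becomes 1
  Position 1 ')': depth becomes 0
  Position 2 '(': depth becomes 1
  Position 3 '(': depth becomes 2
  Position 4 ')': depth becomes 1
  Position 5 ')': depth becomes 0
  Position 6 '(': depth becomes 1
  Position 7 '(': depth becomes 2
  Position 8 '(': depth becomes 3
  Position 9 ')': depth becomes 2
  Position 10 '(': depth becomes 3
  Position 11 ')': depth becomes 2
  Position 12 ')': depth becomes 1
  Position 13 '(': depth becomes 2
  Position 14 ')': depth becomes 1
  Position 15 ')': depth becomes 0
Maximum depth reached: 3

3


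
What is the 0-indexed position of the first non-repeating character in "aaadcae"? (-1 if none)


Input: aaadcae
Character frequencies:
  'a': 4
  'c': 1
  'd': 1
  'e': 1
Scanning left to right for freq == 1:
  Position 0 ('a'): freq=4, skip
  Position 1 ('a'): freq=4, skip
  Position 2 ('a'): freq=4, skip
  Position 3 ('d'): unique! => answer = 3

3


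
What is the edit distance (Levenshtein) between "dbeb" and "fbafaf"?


Computing edit distance: "dbeb" -> "fbafaf"
DP table:
           f    b    a    f    a    f
      0    1    2    3    4    5    6
  d   1    1    2    3    4    5    6
  b   2    2    1    2    3    4    5
  e   3    3    2    2    3    4    5
  b   4    4    3    3    3    4    5
Edit distance = dp[4][6] = 5

5


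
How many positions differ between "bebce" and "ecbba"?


Comparing "bebce" and "ecbba" position by position:
  Position 0: 'b' vs 'e' => DIFFER
  Position 1: 'e' vs 'c' => DIFFER
  Position 2: 'b' vs 'b' => same
  Position 3: 'c' vs 'b' => DIFFER
  Position 4: 'e' vs 'a' => DIFFER
Positions that differ: 4

4


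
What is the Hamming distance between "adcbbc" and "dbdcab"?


Comparing "adcbbc" and "dbdcab" position by position:
  Position 0: 'a' vs 'd' => differ
  Position 1: 'd' vs 'b' => differ
  Position 2: 'c' vs 'd' => differ
  Position 3: 'b' vs 'c' => differ
  Position 4: 'b' vs 'a' => differ
  Position 5: 'c' vs 'b' => differ
Total differences (Hamming distance): 6

6


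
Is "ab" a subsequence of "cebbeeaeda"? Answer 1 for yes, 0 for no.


Check if "ab" is a subsequence of "cebbeeaeda"
Greedy scan:
  Position 0 ('c'): no match needed
  Position 1 ('e'): no match needed
  Position 2 ('b'): no match needed
  Position 3 ('b'): no match needed
  Position 4 ('e'): no match needed
  Position 5 ('e'): no match needed
  Position 6 ('a'): matches sub[0] = 'a'
  Position 7 ('e'): no match needed
  Position 8 ('d'): no match needed
  Position 9 ('a'): no match needed
Only matched 1/2 characters => not a subsequence

0


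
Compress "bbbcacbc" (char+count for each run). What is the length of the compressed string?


Input: bbbcacbc
Runs:
  'b' x 3 => "b3"
  'c' x 1 => "c1"
  'a' x 1 => "a1"
  'c' x 1 => "c1"
  'b' x 1 => "b1"
  'c' x 1 => "c1"
Compressed: "b3c1a1c1b1c1"
Compressed length: 12

12


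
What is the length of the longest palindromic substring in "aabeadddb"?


Input: "aabeadddb"
Checking substrings for palindromes:
  [5:8] "ddd" (len 3) => palindrome
  [0:2] "aa" (len 2) => palindrome
  [5:7] "dd" (len 2) => palindrome
  [6:8] "dd" (len 2) => palindrome
Longest palindromic substring: "ddd" with length 3

3


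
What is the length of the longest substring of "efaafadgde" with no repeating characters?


Input: "efaafadgde"
Sliding window (track last position of each char):
  Position 0 ('e'): window [0,0] length 1 -- new best
  Position 1 ('f'): window [0,1] length 2 -- new best
  Position 2 ('a'): window [0,2] length 3 -- new best
  Position 3 ('a'): repeat (last at 2), move window start to 3
  Position 3 ('a'): window [3,3] length 1
  Position 4 ('f'): window [3,4] length 2
  Position 5 ('a'): repeat (last at 3), move window start to 4
  Position 5 ('a'): window [4,5] length 2
  Position 6 ('d'): window [4,6] length 3
  Position 7 ('g'): window [4,7] length 4 -- new best
  Position 8 ('d'): repeat (last at 6), move window start to 7
  Position 8 ('d'): window [7,8] length 2
  Position 9 ('e'): window [7,9] length 3
Longest substring with no repeats: "fadg" with length 4

4


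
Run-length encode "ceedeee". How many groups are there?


Input: ceedeee
Scanning for consecutive runs:
  Group 1: 'c' x 1 (positions 0-0)
  Group 2: 'e' x 2 (positions 1-2)
  Group 3: 'd' x 1 (positions 3-3)
  Group 4: 'e' x 3 (positions 4-6)
Total groups: 4

4


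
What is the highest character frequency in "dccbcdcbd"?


Input: dccbcdcbd
Character counts:
  'b': 2
  'c': 4
  'd': 3
Maximum frequency: 4

4


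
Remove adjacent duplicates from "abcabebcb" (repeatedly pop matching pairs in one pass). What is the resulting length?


Input: abcabebcb
Stack-based adjacent duplicate removal:
  Read 'a': push. Stack: a
  Read 'b': push. Stack: ab
  Read 'c': push. Stack: abc
  Read 'a': push. Stack: abca
  Read 'b': push. Stack: abcab
  Read 'e': push. Stack: abcabe
  Read 'b': push. Stack: abcabeb
  Read 'c': push. Stack: abcabebc
  Read 'b': push. Stack: abcabebcb
Final stack: "abcabebcb" (length 9)

9


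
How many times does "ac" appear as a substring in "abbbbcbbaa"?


Searching for "ac" in "abbbbcbbaa"
Scanning each position:
  Position 0: "ab" => no
  Position 1: "bb" => no
  Position 2: "bb" => no
  Position 3: "bb" => no
  Position 4: "bc" => no
  Position 5: "cb" => no
  Position 6: "bb" => no
  Position 7: "ba" => no
  Position 8: "aa" => no
Total occurrences: 0

0


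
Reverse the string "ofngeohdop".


Input: ofngeohdop
Reading characters right to left:
  Position 9: 'p'
  Position 8: 'o'
  Position 7: 'd'
  Position 6: 'h'
  Position 5: 'o'
  Position 4: 'e'
  Position 3: 'g'
  Position 2: 'n'
  Position 1: 'f'
  Position 0: 'o'
Reversed: podhoegnfo

podhoegnfo


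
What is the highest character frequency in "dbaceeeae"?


Input: dbaceeeae
Character counts:
  'a': 2
  'b': 1
  'c': 1
  'd': 1
  'e': 4
Maximum frequency: 4

4


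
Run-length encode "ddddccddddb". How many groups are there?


Input: ddddccddddb
Scanning for consecutive runs:
  Group 1: 'd' x 4 (positions 0-3)
  Group 2: 'c' x 2 (positions 4-5)
  Group 3: 'd' x 4 (positions 6-9)
  Group 4: 'b' x 1 (positions 10-10)
Total groups: 4

4


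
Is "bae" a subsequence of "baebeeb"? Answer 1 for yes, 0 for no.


Check if "bae" is a subsequence of "baebeeb"
Greedy scan:
  Position 0 ('b'): matches sub[0] = 'b'
  Position 1 ('a'): matches sub[1] = 'a'
  Position 2 ('e'): matches sub[2] = 'e'
  Position 3 ('b'): no match needed
  Position 4 ('e'): no match needed
  Position 5 ('e'): no match needed
  Position 6 ('b'): no match needed
All 3 characters matched => is a subsequence

1


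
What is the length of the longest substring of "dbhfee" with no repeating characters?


Input: "dbhfee"
Sliding window (track last position of each char):
  Position 0 ('d'): window [0,0] length 1 -- new best
  Position 1 ('b'): window [0,1] length 2 -- new best
  Position 2 ('h'): window [0,2] length 3 -- new best
  Position 3 ('f'): window [0,3] length 4 -- new best
  Position 4 ('e'): window [0,4] length 5 -- new best
  Position 5 ('e'): repeat (last at 4), move window start to 5
  Position 5 ('e'): window [5,5] length 1
Longest substring with no repeats: "dbhfe" with length 5

5


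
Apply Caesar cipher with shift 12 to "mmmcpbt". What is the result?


Caesar cipher: shift "mmmcpbt" by 12
  'm' (pos 12) + 12 = pos 24 = 'y'
  'm' (pos 12) + 12 = pos 24 = 'y'
  'm' (pos 12) + 12 = pos 24 = 'y'
  'c' (pos 2) + 12 = pos 14 = 'o'
  'p' (pos 15) + 12 = pos 1 = 'b'
  'b' (pos 1) + 12 = pos 13 = 'n'
  't' (pos 19) + 12 = pos 5 = 'f'
Result: yyyobnf

yyyobnf


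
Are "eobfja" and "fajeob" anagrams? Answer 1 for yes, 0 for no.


Strings: "eobfja", "fajeob"
Sorted first:  abefjo
Sorted second: abefjo
Sorted forms match => anagrams

1


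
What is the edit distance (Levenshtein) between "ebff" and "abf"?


Computing edit distance: "ebff" -> "abf"
DP table:
           a    b    f
      0    1    2    3
  e   1    1    2    3
  b   2    2    1    2
  f   3    3    2    1
  f   4    4    3    2
Edit distance = dp[4][3] = 2

2


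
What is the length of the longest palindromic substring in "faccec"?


Input: "faccec"
Checking substrings for palindromes:
  [3:6] "cec" (len 3) => palindrome
  [2:4] "cc" (len 2) => palindrome
Longest palindromic substring: "cec" with length 3

3
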